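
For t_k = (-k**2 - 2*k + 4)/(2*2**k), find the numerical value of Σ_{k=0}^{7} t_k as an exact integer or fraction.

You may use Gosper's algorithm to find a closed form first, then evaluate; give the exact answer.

Σ = -159/256

Ratio r(k) = (k**2 + 4*k - 1)/(2*(k**2 + 2*k - 4)).
Take A(k)=1/2, B(k)=1, C(k)=k**2 + 2*k - 4.
Need (1/2)·f(k+1) − (1)·f(k) = k**2 + 2*k - 4.
d = 2 from the (0,0,2) case.
Match coefficients ⇒ f(k) = -2*(k**2 + 4*k + 1).
Get s_k = R·t_k = (k**2 + 4*k + 1)/2**k with R(k) = B(k−1)f(k)/C(k) = -2*(k**2 + 4*k + 1)/(k**2 + 2*k - 4).
Check: Δs_k = (-k**2 - 2*k + 4)/(2*2**k). ✓
Evaluate s at k=8 and k=0: 97/256 and 1; difference -159/256.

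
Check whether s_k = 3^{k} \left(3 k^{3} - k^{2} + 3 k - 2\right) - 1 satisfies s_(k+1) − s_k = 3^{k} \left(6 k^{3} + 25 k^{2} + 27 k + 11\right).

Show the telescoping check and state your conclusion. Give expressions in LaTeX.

Valid — Δs_k = t_k.

s_(k+1) = 3**(k + 1)*(3*k + 3*(k + 1)**3 - (k + 1)**2 + 1) - 1
s_(k+1) − s_k = 3**k*(6*k**3 + 25*k**2 + 27*k + 11)
(s_(k+1) − s_k) − t_k = 0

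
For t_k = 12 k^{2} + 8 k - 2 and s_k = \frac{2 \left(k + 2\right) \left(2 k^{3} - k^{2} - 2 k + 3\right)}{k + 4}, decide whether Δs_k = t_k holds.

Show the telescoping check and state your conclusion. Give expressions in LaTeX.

s_(k+1) = 2*(2*k**4 + 11*k**3 + 17*k**2 + 8*k + 6)/(k + 5)
s_(k+1) − s_k = 2*(6*k**4 + 50*k**3 + 97*k**2 + 37*k - 6)/(k**2 + 9*k + 20)
(s_(k+1) − s_k) − t_k = 4*(-4*k**3 - 29*k**2 - 17*k + 7)/(k**2 + 9*k + 20)

Invalid: residual \frac{4 \left(- 4 k^{3} - 29 k^{2} - 17 k + 7\right)}{k^{2} + 9 k + 20} ≠ 0.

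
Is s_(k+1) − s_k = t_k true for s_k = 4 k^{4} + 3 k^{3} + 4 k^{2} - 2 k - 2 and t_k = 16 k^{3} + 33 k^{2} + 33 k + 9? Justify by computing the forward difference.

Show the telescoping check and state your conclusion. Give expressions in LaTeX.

valid (s_(k+1) − s_k reduces to t_k)

s_(k+1) = 4*k**4 + 19*k**3 + 37*k**2 + 31*k + 7
s_(k+1) − s_k = 16*k**3 + 33*k**2 + 33*k + 9
(s_(k+1) − s_k) − t_k = 0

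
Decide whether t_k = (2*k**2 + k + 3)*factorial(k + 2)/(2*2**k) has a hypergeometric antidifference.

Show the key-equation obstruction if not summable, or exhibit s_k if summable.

Yes. s_k = (2*k - 3)*factorial(k + 2)/2**k.

The ratio is (k + 3)*(k + 2*(k + 1)**2 + 4)/(2*(2*k**2 + k + 3)).
Take A(k)=k/2 + 3/2, B(k)=1, C(k)=k**2 + k/2 + 3/2.
Solve (k/2 + 3/2)·f(k+1) − (1)·f(k) = k**2 + k/2 + 3/2.
Bound: deg f ≤ 1.
A polynomial solution: f(k) = 2*k - 3.
R(k) = B(k−1)·f(k)/C(k) = 2*(2*k - 3)/(2*k**2 + k + 3); s_k = R·t_k = (2*k - 3)*factorial(k + 2)/2**k.
Verify: (2*k**2 + k + 3)*factorial(k + 2)/(2*2**k) matches t_k.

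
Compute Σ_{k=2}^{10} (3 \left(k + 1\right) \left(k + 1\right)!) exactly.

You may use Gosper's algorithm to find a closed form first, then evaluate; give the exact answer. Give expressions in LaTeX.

Σ = 1437004782

The ratio is (k + 2)**2/(k + 1).
Factor: A=k + 2; B=1; C=k + 1.
Key eq: (k + 2)·f(k+1) = (1)·f(k) + (k + 1).
deg f ≤ 0 (via 1,0,1).
Solve for f: f(k) = 1 (degree 0 ≤ 0).
Certificate R = B(k−1)f/C = 1/(k + 1) gives s_k = 3*factorial(k + 1).
Verify: 3*(k + 1)*factorial(k + 1) matches t_k.
Σ_(k=2)^(10) t_k = s_(11) − s_(2) = 1437004800 − (18) = 1437004782.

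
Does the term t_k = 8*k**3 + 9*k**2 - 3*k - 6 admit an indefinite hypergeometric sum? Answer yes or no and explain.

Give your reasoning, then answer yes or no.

Yes. s_k = k*(2*k**3 - k**2 - 4*k - 3).

Ratio r(k) = (8*k**3 + 33*k**2 + 39*k + 8)/(8*k**3 + 9*k**2 - 3*k - 6).
So A=1 and B=1, with C=k**3 + 9*k**2/8 - 3*k/8 - 3/4.
Set up (1)·f(k+1) − (1)·f(k) − (k**3 + 9*k**2/8 - 3*k/8 - 3/4) = 0.
From deg A=0, deg B=0, deg C=3: d=4.
Solving with deg f ≤ 4: f(k) = k*(2*k**3 - k**2 - 4*k - 3)/8.
Certificate R = B(k−1)f/C = k*(2*k**3 - k**2 - 4*k - 3)/(8*k**3 + 9*k**2 - 3*k - 6) gives s_k = k*(2*k**3 - k**2 - 4*k - 3).
Check: Δs_k = 8*k**3 + 9*k**2 - 3*k - 6. ✓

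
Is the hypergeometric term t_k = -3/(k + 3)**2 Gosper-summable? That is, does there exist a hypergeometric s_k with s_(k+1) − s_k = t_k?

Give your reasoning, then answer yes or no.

r(k) = (k + 3)**2/(k + 4)**2 after simplifying.
Normal form (A,B,C) = (k**2 + 6*k + 9, k**2 + 8*k + 16, 1).
f must satisfy (k**2 + 6*k + 9)·f(k+1) − (k**2 + 6*k + 9)·f(k) = 1.
Bound: deg f ≤ 0.
Write f(k) = c0. Then LHS − RHS = -1, requiring -1 = 0: contradictory. No certificate.

No; the coefficient equations for f are inconsistent.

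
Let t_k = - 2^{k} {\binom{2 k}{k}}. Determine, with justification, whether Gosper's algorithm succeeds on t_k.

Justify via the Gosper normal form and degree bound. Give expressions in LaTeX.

No — key equation has no polynomial f.

The ratio is 4*(2*k + 1)/(k + 1).
Factor: A=8*k + 4; B=k + 1; C=1.
Set up (8*k + 4)·f(k+1) − (k)·f(k) − (1) = 0.
Bound: deg f ≤ -1.
d = -1 < 0 ⇒ no nonzero polynomial f; not summable.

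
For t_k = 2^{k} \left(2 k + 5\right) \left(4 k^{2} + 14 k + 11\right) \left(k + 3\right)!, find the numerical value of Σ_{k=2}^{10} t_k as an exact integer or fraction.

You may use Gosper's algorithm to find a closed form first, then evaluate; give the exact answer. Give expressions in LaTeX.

r(k) = 2*(8*k**4 + 104*k**3 + 500*k**2 + 1051*k + 812)/(8*k**3 + 48*k**2 + 92*k + 55) after simplifying.
Normal form (A,B,C) = (2*k + 8, 1, k**3 + 6*k**2 + 23*k/2 + 55/8).
Need (2*k + 8)·f(k+1) − (1)·f(k) = k**3 + 6*k**2 + 23*k/2 + 55/8.
d = 2 from the (1,0,3) case.
A polynomial solution: f(k) = (4*k**2 + 2*k + 1)/8.
So s_k = (B(k−1)f/C)·t_k = ((4*k**2 + 2*k + 1)/((2*k + 5)*(4*k**2 + 14*k + 11)))·t_k = 2**k*(4*k**2 + 2*k + 1)*factorial(k + 3).
s_(k+1) − s_k = 2**k*(2*k + 5)*(4*k**2 + 14*k + 11)*factorial(k + 3) = t_k.
Telescoping: Σ = s_(11) − s_(2) = 90520358171443200 − (10080) = 90520358171433120.

Σ = 90520358171433120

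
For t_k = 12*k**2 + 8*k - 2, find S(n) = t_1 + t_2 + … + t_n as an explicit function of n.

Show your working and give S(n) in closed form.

S(n) = 2*n*(2*n**2 + 5*n + 2)

The ratio is (6*k**2 + 16*k + 9)/(6*k**2 + 4*k - 1).
So A=1 and B=1, with C=k**2 + 2*k/3 - 1/6.
Solve (1)·f(k+1) − (1)·f(k) = k**2 + 2*k/3 - 1/6.
Bound: deg f ≤ 3.
Solve for f: f(k) = k*(2*k**2 - k - 2)/6 (degree 3 ≤ 3).
R(k) = B(k−1)·f(k)/C(k) = k*(2*k**2 - k - 2)/(6*k**2 + 4*k - 1); s_k = R·t_k = 2*k*(2*k**2 - k - 2).
s_(k+1) − s_k = 12*k**2 + 8*k - 2 = t_k.
Σ_(k=1)^n t_k = s_(n+1) − s_(1) = (4*n**3 + 10*n**2 + 4*n - 2) − (-2), i.e. 2*n*(2*n**2 + 5*n + 2).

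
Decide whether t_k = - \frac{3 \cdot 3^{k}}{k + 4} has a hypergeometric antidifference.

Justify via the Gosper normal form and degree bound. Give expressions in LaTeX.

No. Not Gosper-summable.

Ratio r(k) = 3*(k + 4)/(k + 5).
Gosper form: A/B · C(k+1)/C(k) with A=3*k + 12, B=k + 5, C=1.
Key eq: (3*k + 12)·f(k+1) = (k + 4)·f(k) + (1).
Bound: deg f ≤ -1.
Negative degree bound (-1): no f exists, t_k not Gosper-summable.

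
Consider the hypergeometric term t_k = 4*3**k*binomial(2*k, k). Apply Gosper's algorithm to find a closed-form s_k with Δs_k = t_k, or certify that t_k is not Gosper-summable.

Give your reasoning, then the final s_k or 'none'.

The ratio is 6*(2*k + 1)/(k + 1).
So A=12*k + 6 and B=k + 1, with C=1.
Need (12*k + 6)·f(k+1) − (k)·f(k) = 1.
deg f ≤ -1 (via 1,1,0).
deg f ≤ -1 is impossible — no certificate.

none — t_k is not Gosper-summable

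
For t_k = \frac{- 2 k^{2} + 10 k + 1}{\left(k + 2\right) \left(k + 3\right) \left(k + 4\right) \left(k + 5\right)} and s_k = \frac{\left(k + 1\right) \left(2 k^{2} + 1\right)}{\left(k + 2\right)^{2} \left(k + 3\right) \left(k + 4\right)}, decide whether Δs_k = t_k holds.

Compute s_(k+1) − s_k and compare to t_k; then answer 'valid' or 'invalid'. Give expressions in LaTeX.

Invalid: residual \frac{4 k^{3} + 4 k^{2} - 20 k + 3}{k^{6} + 19 k^{5} + 147 k^{4} + 593 k^{3} + 1316 k^{2} + 1524 k + 720} ≠ 0.

s_(k+1) = (k + 2)*(2*(k + 1)**2 + 1)/((k + 3)**2*(k + 4)*(k + 5))
s_(k+1) − s_k = (-(k + 1)*(k + 3)*(k + 5)*(2*k**2 + 1) + (k + 2)**3*(2*(k + 1)**2 + 1))/((k + 2)**2*(k + 3)**2*(k + 4)*(k + 5))
(s_(k+1) − s_k) − t_k = (4*k**3 + 4*k**2 - 20*k + 3)/(k**6 + 19*k**5 + 147*k**4 + 593*k**3 + 1316*k**2 + 1524*k + 720)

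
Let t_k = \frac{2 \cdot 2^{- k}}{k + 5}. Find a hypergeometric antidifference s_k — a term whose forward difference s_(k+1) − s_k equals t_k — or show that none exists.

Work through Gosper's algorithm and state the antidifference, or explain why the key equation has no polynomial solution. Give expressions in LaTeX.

The ratio is (k + 5)/(2*(k + 6)).
Gosper form: A/B · C(k+1)/C(k) with A=k/2 + 5/2, B=k + 6, C=1.
Key eq: (k/2 + 5/2)·f(k+1) = (k + 5)·f(k) + (1).
deg f ≤ -1 (via 1,1,0).
d = -1 < 0 ⇒ no nonzero polynomial f; not summable.

none — t_k is not Gosper-summable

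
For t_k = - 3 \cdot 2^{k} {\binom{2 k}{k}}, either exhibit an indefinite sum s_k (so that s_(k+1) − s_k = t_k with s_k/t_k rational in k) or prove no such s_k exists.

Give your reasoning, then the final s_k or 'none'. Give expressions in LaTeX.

t_(k+1)/t_k = 4*(2*k + 1)/(k + 1).
Gosper form: A/B · C(k+1)/C(k) with A=8*k + 4, B=k + 1, C=1.
Solve (8*k + 4)·f(k+1) − (k)·f(k) = 1.
d = -1 from the (1,1,0) case.
d = -1 < 0 ⇒ no nonzero polynomial f; not summable.

none — t_k is not Gosper-summable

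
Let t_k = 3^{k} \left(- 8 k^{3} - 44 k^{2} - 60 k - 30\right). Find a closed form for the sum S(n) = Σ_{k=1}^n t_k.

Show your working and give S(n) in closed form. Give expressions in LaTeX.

S(n) = - 12 \cdot 3^{n} n^{3} - 48 \cdot 3^{n} n^{2} - 60 \cdot 3^{n} n - 33 \cdot 3^{n} + 33

t_(k+1)/t_k = 3*(4*k**3 + 34*k**2 + 86*k + 71)/(4*k**3 + 22*k**2 + 30*k + 15).
Normal form (A,B,C) = (3, 1, k**3 + 11*k**2/2 + 15*k/2 + 15/4).
Need (3)·f(k+1) − (1)·f(k) = k**3 + 11*k**2/2 + 15*k/2 + 15/4.
d = 3 from the (0,0,3) case.
A polynomial solution: f(k) = (4*k**3 + 4*k**2 + 3)/8.
Then R = B(k−1)f/C = (4*k**3 + 4*k**2 + 3)/(2*(4*k**3 + 22*k**2 + 30*k + 15)), so s_k = R(k)·t_k = 3**k*(-4*k**3 - 4*k**2 - 3).
s_(k+1) − s_k = 3**k*(-8*k**3 - 44*k**2 - 60*k - 30) = t_k.
s_(n+1) = 3**(n + 1)*(-4*n**3 - 16*n**2 - 20*n - 11) and s_(1) = -33, so S(n) = -12*3**n*n**3 - 48*3**n*n**2 - 60*3**n*n - 33*3**n + 33.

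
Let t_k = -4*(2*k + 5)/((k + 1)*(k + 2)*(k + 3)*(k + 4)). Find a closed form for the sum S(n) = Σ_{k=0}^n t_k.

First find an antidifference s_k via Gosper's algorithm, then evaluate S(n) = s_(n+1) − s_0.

r(k) = (k + 1)*(2*k + 7)/((k + 5)*(2*k + 5)) after simplifying.
A = k + 1, B = k + 5, C = k + 5/2.
Set up (k + 1)·f(k+1) − (k + 4)·f(k) − (k + 5/2) = 0.
deg f ≤ 3 (via 1,1,1).
Match coefficients ⇒ f(k) = k*(k + 2)*(k + 4)/6.
R(k) = B(k−1)·f(k)/C(k) = k*(k + 2)*(k + 4)**2/(3*(2*k + 5)); s_k = R·t_k = 4*k*(-k - 4)/(3*(k**2 + 4*k + 3)).
Check: Δs_k = 4*(-2*k - 5)/(k**4 + 10*k**3 + 35*k**2 + 50*k + 24). ✓
Evaluate: s_(n+1) = 4*(-n**2 - 6*n - 5)/(3*(n**2 + 6*n + 8)); subtract s_(0) = 0 ⇒ S(n) = 4*(-n**2 - 6*n - 5)/(3*(n**2 + 6*n + 8)).

S(n) = 4*(-n**2 - 6*n - 5)/(3*(n**2 + 6*n + 8))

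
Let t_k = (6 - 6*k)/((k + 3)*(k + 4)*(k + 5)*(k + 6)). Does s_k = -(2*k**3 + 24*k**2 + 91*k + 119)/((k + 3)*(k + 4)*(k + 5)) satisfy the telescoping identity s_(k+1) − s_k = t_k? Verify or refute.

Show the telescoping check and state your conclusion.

s_(k+1) = (-91*k - 2*(k + 1)**3 - 24*(k + 1)**2 - 210)/((k + 4)*(k + 5)*(k + 6))
s_(k+1) − s_k = 6*(1 - k)/(k**4 + 18*k**3 + 119*k**2 + 342*k + 360)
(s_(k+1) − s_k) − t_k = 0

valid; difference matches t_k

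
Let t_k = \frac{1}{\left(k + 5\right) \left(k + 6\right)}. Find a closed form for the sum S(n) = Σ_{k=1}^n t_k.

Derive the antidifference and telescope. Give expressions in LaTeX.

S(n) = \frac{n}{6 \left(n + 6\right)}

Compute t_(k+1)/t_k: get (k + 5)/(k + 7).
So A=k + 5 and B=k + 7, with C=1.
Set up (k + 5)·f(k+1) − (k + 6)·f(k) − (1) = 0.
From deg A=1, deg B=1, deg C=0: d=1.
Solving with deg f ≤ 1: f(k) = k/5.
Get s_k = R·t_k = k/(5*(k + 5)) with R(k) = B(k−1)f(k)/C(k) = k*(k + 6)/5.
s_(k+1) − s_k = 1/(k**2 + 11*k + 30) = t_k.
s_(n+1) = (n + 1)/(5*(n + 6)) and s_(1) = 1/30, so S(n) = n/(6*(n + 6)).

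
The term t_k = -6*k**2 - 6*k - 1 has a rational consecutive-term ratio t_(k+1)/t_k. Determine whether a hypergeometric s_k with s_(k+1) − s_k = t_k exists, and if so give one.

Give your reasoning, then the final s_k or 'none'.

s_k = -2*k**3 + k

t_(k+1)/t_k = (6*k**2 + 18*k + 13)/(6*k**2 + 6*k + 1).
A = 1, B = 1, C = k**2 + k + 1/6.
Set up (1)·f(k+1) − (1)·f(k) − (k**2 + k + 1/6) = 0.
From deg A=0, deg B=0, deg C=2: d=3.
A polynomial solution: f(k) = k*(2*k**2 - 1)/6.
Get s_k = R·t_k = -2*k**3 + k with R(k) = B(k−1)f(k)/C(k) = k*(2*k**2 - 1)/(6*k**2 + 6*k + 1).
Check: Δs_k = -6*k**2 - 6*k - 1. ✓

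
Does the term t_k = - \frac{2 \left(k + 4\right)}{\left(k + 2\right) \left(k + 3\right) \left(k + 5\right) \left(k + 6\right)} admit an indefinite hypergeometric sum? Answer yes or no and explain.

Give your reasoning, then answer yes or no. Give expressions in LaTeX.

Step 1: r(k) = (k + 2)*(k + 5)**2/((k + 4)**2*(k + 7)).
So A=k + 2 and B=k + 7, with C=k**2 + 8*k + 16.
f must satisfy (k + 2)·f(k+1) − (k + 6)·f(k) = k**2 + 8*k + 16.
Bound: deg f ≤ 4.
Solve for f: f(k) = k*(k + 3)*(k + 4)*(k + 7)/20 (degree 4 ≤ 4).
R(k) = B(k−1)·f(k)/C(k) = k*(k + 3)*(k + 6)*(k + 7)/(20*(k + 4)); s_k = R·t_k = k*(-k - 7)/(10*(k**2 + 7*k + 10)).
Check: Δs_k = 2*(-k - 4)/(k**4 + 16*k**3 + 91*k**2 + 216*k + 180). ✓

Yes. s_k = \frac{k \left(- k - 7\right)}{10 \left(k^{2} + 7 k + 10\right)}.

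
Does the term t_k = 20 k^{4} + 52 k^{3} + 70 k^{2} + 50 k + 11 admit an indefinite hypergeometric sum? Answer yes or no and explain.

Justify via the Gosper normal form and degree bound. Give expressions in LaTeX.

Yes. s_k = k \left(4 k^{4} + 3 k^{3} + 4 k^{2} + 3 k - 3\right).

The ratio is (20*k**4 + 132*k**3 + 346*k**2 + 426*k + 203)/(20*k**4 + 52*k**3 + 70*k**2 + 50*k + 11).
Take A(k)=1, B(k)=1, C(k)=k**4 + 13*k**3/5 + 7*k**2/2 + 5*k/2 + 11/20.
Need (1)·f(k+1) − (1)·f(k) = k**4 + 13*k**3/5 + 7*k**2/2 + 5*k/2 + 11/20.
Bound: deg f ≤ 5.
Match coefficients ⇒ f(k) = k*(4*k**4 + 3*k**3 + 4*k**2 + 3*k - 3)/20.
Then R = B(k−1)f/C = k*(4*k**4 + 3*k**3 + 4*k**2 + 3*k - 3)/(20*k**4 + 52*k**3 + 70*k**2 + 50*k + 11), so s_k = R(k)·t_k = k*(4*k**4 + 3*k**3 + 4*k**2 + 3*k - 3).
Check: Δs_k = 20*k**4 + 52*k**3 + 70*k**2 + 50*k + 11. ✓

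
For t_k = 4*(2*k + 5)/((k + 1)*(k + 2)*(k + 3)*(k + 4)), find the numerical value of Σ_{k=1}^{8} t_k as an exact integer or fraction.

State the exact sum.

Σ = 7/15

Compute t_(k+1)/t_k: get (k + 1)*(2*k + 7)/((k + 5)*(2*k + 5)).
So A=k + 1 and B=k + 5, with C=k + 5/2.
Need (k + 1)·f(k+1) − (k + 4)·f(k) = k + 5/2.
d = 3 from the (1,1,1) case.
Match coefficients ⇒ f(k) = k*(k + 2)*(k + 4)/6.
Certificate R = B(k−1)f/C = k*(k + 2)*(k + 4)**2/(3*(2*k + 5)) gives s_k = 4*k*(k + 4)/(3*(k**2 + 4*k + 3)).
Check: Δs_k = 4*(2*k + 5)/(k**4 + 10*k**3 + 35*k**2 + 50*k + 24). ✓
Telescoping: Σ = s_(9) − s_(1) = 13/10 − (5/6) = 7/15.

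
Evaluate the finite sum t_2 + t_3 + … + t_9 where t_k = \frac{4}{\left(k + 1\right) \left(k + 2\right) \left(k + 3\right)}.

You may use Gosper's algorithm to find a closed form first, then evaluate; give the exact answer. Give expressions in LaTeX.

The ratio is (k + 1)/(k + 4).
Gosper form: A/B · C(k+1)/C(k) with A=k + 1, B=k + 4, C=1.
Need (k + 1)·f(k+1) − (k + 3)·f(k) = 1.
d = 2 from the (1,1,0) case.
Coefficient equations give f(k) = k*(k + 3)/4.
So s_k = (B(k−1)f/C)·t_k = (k*(k + 3)**2/4)·t_k = k*(k + 3)/((k + 1)*(k + 2)).
s_(k+1) − s_k = 4/(k**3 + 6*k**2 + 11*k + 6) = t_k.
Telescoping: Σ = s_(10) − s_(2) = 65/66 − (5/6) = 5/33.

Σ = 5/33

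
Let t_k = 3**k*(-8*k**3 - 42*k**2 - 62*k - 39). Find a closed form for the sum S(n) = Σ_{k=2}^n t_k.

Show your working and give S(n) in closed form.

r(k) = 3*(8*k**3 + 66*k**2 + 170*k + 151)/(8*k**3 + 42*k**2 + 62*k + 39) after simplifying.
So A=3 and B=1, with C=k**3 + 21*k**2/4 + 31*k/4 + 39/8.
Set up (3)·f(k+1) − (1)·f(k) − (k**3 + 21*k**2/4 + 31*k/4 + 39/8) = 0.
Degrees (0,0,3) ⇒ d ≤ 3.
Coefficient equations give f(k) = (4*k + 3)*(k**2 + 1)/8.
Certificate R = B(k−1)f/C = (4*k + 3)*(k**2 + 1)/(8*k**3 + 42*k**2 + 62*k + 39) gives s_k = 3**k*(-4*k**3 - 3*k**2 - 4*k - 3).
Δs = 3**k*(-8*k**3 - 42*k**2 - 62*k - 39), as required.
Telescope: S(n) = s_(n+1) − s_(2) = 3**(n + 1)*(-4*n**3 - 15*n**2 - 22*n - 14) − (-495) = -12*3**n*n**3 - 45*3**n*n**2 - 66*3**n*n - 42*3**n + 495.

S(n) = -12*3**n*n**3 - 45*3**n*n**2 - 66*3**n*n - 42*3**n + 495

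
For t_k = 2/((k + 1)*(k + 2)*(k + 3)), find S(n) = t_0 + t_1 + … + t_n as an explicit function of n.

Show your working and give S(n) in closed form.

S(n) = (n**2 + 5*n + 4)/(2*(n**2 + 5*n + 6))

Ratio r(k) = (k + 1)/(k + 4).
Take A(k)=k + 1, B(k)=k + 4, C(k)=1.
Key eq: (k + 1)·f(k+1) = (k + 3)·f(k) + (1).
Degrees (1,1,0) ⇒ d ≤ 2.
Coefficient equations give f(k) = k*(k + 3)/4.
So s_k = (B(k−1)f/C)·t_k = (k*(k + 3)**2/4)·t_k = k*(k + 3)/(2*(k + 1)*(k + 2)).
Δs = 2/(k**3 + 6*k**2 + 11*k + 6), as required.
s_(n+1) = (n**2 + 5*n + 4)/(2*(n**2 + 5*n + 6)) and s_(0) = 0, so S(n) = (n**2 + 5*n + 4)/(2*(n**2 + 5*n + 6)).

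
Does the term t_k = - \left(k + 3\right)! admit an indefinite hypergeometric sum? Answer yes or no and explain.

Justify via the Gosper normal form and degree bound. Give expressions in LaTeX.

No — negative degree bound, so no certificate f.

Compute t_(k+1)/t_k: get k + 4.
Gosper form: A/B · C(k+1)/C(k) with A=k + 4, B=1, C=1.
Set up (k + 4)·f(k+1) − (1)·f(k) − (1) = 0.
Degrees (1,0,0) ⇒ d ≤ -1.
d = -1 < 0 ⇒ no nonzero polynomial f; not summable.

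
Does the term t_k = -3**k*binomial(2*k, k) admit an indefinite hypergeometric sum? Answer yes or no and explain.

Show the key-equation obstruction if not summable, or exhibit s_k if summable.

No. Not Gosper-summable.

Ratio r(k) = 6*(2*k + 1)/(k + 1).
Factor: A=12*k + 6; B=k + 1; C=1.
Key eq: (12*k + 6)·f(k+1) = (k)·f(k) + (1).
deg f ≤ -1 (via 1,1,0).
Bound -1 < 0, so the key equation has no polynomial solution.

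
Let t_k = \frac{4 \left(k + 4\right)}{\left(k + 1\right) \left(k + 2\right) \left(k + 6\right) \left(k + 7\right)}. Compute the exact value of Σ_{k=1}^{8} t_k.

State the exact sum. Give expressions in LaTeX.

Σ = 68/525

t_(k+1)/t_k = (k + 1)*(k + 5)*(k + 6)/((k + 3)*(k + 4)*(k + 8)).
Normal form (A,B,C) = (k + 1, k + 8, k**4 + 16*k**3 + 95*k**2 + 248*k + 240).
Set up (k + 1)·f(k+1) − (k + 7)·f(k) − (k**4 + 16*k**3 + 95*k**2 + 248*k + 240) = 0.
deg f ≤ 6 (via 1,1,4).
Coefficient equations give f(k) = k*(k + 2)*(k + 3)*(k + 4)*(k + 5)*(k + 7)/12.
Certificate R = B(k−1)f/C = k*(k + 2)*(k + 7)**2/(12*(k + 4)) gives s_k = k*(k + 7)/(3*(k**2 + 7*k + 6)).
Check: Δs_k = 4*(k + 4)/(k**4 + 16*k**3 + 83*k**2 + 152*k + 84). ✓
Sum = s_(9) − s_(1); s_(9) = 8/25, s_(1) = 4/21 ⇒ 68/525.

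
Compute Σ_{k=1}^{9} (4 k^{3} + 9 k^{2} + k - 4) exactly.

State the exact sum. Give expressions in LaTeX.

Compute t_(k+1)/t_k: get (4*k**3 + 21*k**2 + 31*k + 10)/(4*k**3 + 9*k**2 + k - 4).
So A=1 and B=1, with C=k**3 + 9*k**2/4 + k/4 - 1.
Key eq: (1)·f(k+1) = (1)·f(k) + (k**3 + 9*k**2/4 + k/4 - 1).
deg f ≤ 4 (via 0,0,3).
Coefficient equations give f(k) = k*(k + 1)*(k**2 - 3)/4.
Certificate R = B(k−1)f/C = k*(k**2 - 3)/(4*k**2 + 5*k - 4) gives s_k = k*(k**3 + k**2 - 3*k - 3).
s_(k+1) − s_k = 4*k**3 + 9*k**2 + k - 4 = t_k.
Sum = s_(10) − s_(1); s_(10) = 10670, s_(1) = -4 ⇒ 10674.

Σ = 10674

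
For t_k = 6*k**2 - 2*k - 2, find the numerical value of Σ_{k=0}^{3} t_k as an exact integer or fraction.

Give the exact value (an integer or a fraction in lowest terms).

Σ = 64

Step 1: r(k) = (k - 3*(k + 1)**2 + 2)/(-3*k**2 + k + 1).
A = 1, B = 1, C = k**2 - k/3 - 1/3.
Key eq: (1)·f(k+1) = (1)·f(k) + (k**2 - k/3 - 1/3).
d = 3 from the (0,0,2) case.
Solve for f: f(k) = k**2*(k - 2)/3 (degree 3 ≤ 3).
Then R = B(k−1)f/C = k**2*(k - 2)/(3*k**2 - k - 1), so s_k = R(k)·t_k = 2*k**2*(k - 2).
Δs = 6*k**2 - 2*k - 2, as required.
Sum = s_(4) − s_(0); s_(4) = 64, s_(0) = 0 ⇒ 64.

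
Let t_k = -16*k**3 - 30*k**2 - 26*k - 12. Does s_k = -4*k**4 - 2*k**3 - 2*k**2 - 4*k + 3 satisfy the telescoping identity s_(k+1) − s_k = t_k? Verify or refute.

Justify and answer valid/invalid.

valid; difference matches t_k

s_(k+1) = -4*k**4 - 18*k**3 - 32*k**2 - 30*k - 9
s_(k+1) − s_k = -16*k**3 - 30*k**2 - 26*k - 12
(s_(k+1) − s_k) − t_k = 0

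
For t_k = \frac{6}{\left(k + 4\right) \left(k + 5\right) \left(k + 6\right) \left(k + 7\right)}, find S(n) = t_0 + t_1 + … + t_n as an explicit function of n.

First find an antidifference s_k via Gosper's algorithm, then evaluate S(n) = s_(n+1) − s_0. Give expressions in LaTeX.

t_(k+1)/t_k = (k + 4)/(k + 8).
Normal form (A,B,C) = (k + 4, k + 8, 1).
Solve (k + 4)·f(k+1) − (k + 7)·f(k) = 1.
From deg A=1, deg B=1, deg C=0: d=3.
Solve for f: f(k) = k*(k**2 + 15*k + 74)/360 (degree 3 ≤ 3).
R(k) = B(k−1)·f(k)/C(k) = k*(k + 7)*(k**2 + 15*k + 74)/360; s_k = R·t_k = k*(k**2 + 15*k + 74)/(60*(k + 4)*(k + 5)*(k + 6)).
s_(k+1) − s_k = 6/(k**4 + 22*k**3 + 179*k**2 + 638*k + 840) = t_k.
Evaluate: s_(n+1) = (n**3 + 18*n**2 + 107*n + 90)/(60*(n**3 + 18*n**2 + 107*n + 210)); subtract s_(0) = 0 ⇒ S(n) = (n**3 + 18*n**2 + 107*n + 90)/(60*(n**3 + 18*n**2 + 107*n + 210)).

S(n) = \frac{n^{3} + 18 n^{2} + 107 n + 90}{60 \left(n^{3} + 18 n^{2} + 107 n + 210\right)}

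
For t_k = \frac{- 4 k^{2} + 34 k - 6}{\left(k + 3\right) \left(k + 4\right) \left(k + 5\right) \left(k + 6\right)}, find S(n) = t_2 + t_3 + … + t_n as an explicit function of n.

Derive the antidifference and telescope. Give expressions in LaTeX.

Step 1: r(k) = -(k + 3)*(17*k - 2*(k + 1)**2 + 14)/((k + 7)*(2*k**2 - 17*k + 3)).
So A=k + 3 and B=k + 7, with C=k**2 - 17*k/2 + 3/2.
Set up (k + 3)·f(k+1) − (k + 6)·f(k) − (k**2 - 17*k/2 + 3/2) = 0.
deg f ≤ 3 (via 1,1,2).
A polynomial solution: f(k) = k*(k**2 - 68*k + 107)/80.
Get s_k = R·t_k = -k*(k**2 - 68*k + 107)/(20*(k + 3)*(k + 4)*(k + 5)) with R(k) = B(k−1)f(k)/C(k) = k*(k + 6)*(k**2 - 68*k + 107)/(40*(2*k**2 - 17*k + 3)).
Verify: 2*(-2*k**2 + 17*k - 3)/(k**4 + 18*k**3 + 119*k**2 + 342*k + 360) matches t_k.
Evaluate: s_(n+1) = (-n**3 + 65*n**2 + 26*n - 40)/(20*(n**3 + 15*n**2 + 74*n + 120)); subtract s_(2) = 1/84 ⇒ S(n) = (-13*n**3 + 645*n**2 + 88*n - 720)/(210*(n**3 + 15*n**2 + 74*n + 120)).

S(n) = \frac{- 13 n^{3} + 645 n^{2} + 88 n - 720}{210 \left(n^{3} + 15 n^{2} + 74 n + 120\right)}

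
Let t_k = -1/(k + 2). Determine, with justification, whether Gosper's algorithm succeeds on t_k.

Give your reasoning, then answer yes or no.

r(k) = (k + 2)/(k + 3) after simplifying.
So A=k + 2 and B=k + 3, with C=1.
Key eq: (k + 2)·f(k+1) = (k + 2)·f(k) + (1).
Degrees (1,1,0) ⇒ d ≤ 0.
Put f(k) = c0: A·f(k+1) − B(k−1)·f(k) − C = -1; need -1 = 0 — inconsistent ⇒ no f, not summable.

No — the linear system for f has no solution.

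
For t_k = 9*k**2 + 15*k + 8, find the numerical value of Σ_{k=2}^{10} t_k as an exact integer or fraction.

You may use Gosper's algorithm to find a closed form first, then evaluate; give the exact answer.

Compute t_(k+1)/t_k: get (9*k**2 + 33*k + 32)/(9*k**2 + 15*k + 8).
So A=1 and B=1, with C=k**2 + 5*k/3 + 8/9.
Solve (1)·f(k+1) − (1)·f(k) = k**2 + 5*k/3 + 8/9.
Bound: deg f ≤ 3.
Solve for f: f(k) = k*(3*k**2 + 3*k + 2)/9 (degree 3 ≤ 3).
Get s_k = R·t_k = k*(3*k**2 + 3*k + 2) with R(k) = B(k−1)f(k)/C(k) = k*(3*k**2 + 3*k + 2)/(9*k**2 + 15*k + 8).
s_(k+1) − s_k = 9*k**2 + 15*k + 8 = t_k.
Sum = s_(11) − s_(2); s_(11) = 4378, s_(2) = 40 ⇒ 4338.

Σ = 4338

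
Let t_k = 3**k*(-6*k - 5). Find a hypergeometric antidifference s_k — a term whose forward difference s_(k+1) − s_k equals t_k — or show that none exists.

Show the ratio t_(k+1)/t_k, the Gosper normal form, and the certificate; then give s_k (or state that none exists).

s_k = 3**k*(2 - 3*k)

t_(k+1)/t_k = 3*(6*k + 11)/(6*k + 5).
Factor: A=3; B=1; C=k + 5/6.
Solve (3)·f(k+1) − (1)·f(k) = k + 5/6.
Degrees (0,0,1) ⇒ d ≤ 1.
A polynomial solution: f(k) = (3*k - 2)/6.
R(k) = B(k−1)·f(k)/C(k) = (3*k - 2)/(6*k + 5); s_k = R·t_k = 3**k*(2 - 3*k).
Verify: 3**k*(-6*k - 5) matches t_k.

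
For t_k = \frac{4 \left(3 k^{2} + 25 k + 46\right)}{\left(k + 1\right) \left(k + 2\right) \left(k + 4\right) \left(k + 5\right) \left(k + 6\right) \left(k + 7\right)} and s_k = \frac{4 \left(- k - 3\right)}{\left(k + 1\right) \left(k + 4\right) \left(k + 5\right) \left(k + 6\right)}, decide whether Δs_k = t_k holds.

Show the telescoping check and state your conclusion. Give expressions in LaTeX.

Invalid: residual \frac{16 \left(- 2 k - 5\right)}{k^{6} + 25 k^{5} + 247 k^{4} + 1219 k^{3} + 3112 k^{2} + 3796 k + 1680} ≠ 0.

s_(k+1) = 4*(-k - 4)/((k + 2)*(k + 5)*(k + 6)*(k + 7))
s_(k+1) − s_k = 4*(3*k**2 + 17*k + 26)/(k**6 + 25*k**5 + 247*k**4 + 1219*k**3 + 3112*k**2 + 3796*k + 1680)
(s_(k+1) − s_k) − t_k = 16*(-2*k - 5)/(k**6 + 25*k**5 + 247*k**4 + 1219*k**3 + 3112*k**2 + 3796*k + 1680)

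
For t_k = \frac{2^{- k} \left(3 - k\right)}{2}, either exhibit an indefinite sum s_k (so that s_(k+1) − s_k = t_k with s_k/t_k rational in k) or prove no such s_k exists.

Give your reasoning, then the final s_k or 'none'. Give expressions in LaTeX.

The ratio is (k - 2)/(2*(k - 3)).
So A=1/2 and B=1, with C=k - 3.
f must satisfy (1/2)·f(k+1) − (1)·f(k) = k - 3.
deg f ≤ 1 (via 0,0,1).
Match coefficients ⇒ f(k) = -2*(k - 2).
Get s_k = R·t_k = (k - 2)/2**k with R(k) = B(k−1)f(k)/C(k) = -2*(k - 2)/(k - 3).
s_(k+1) − s_k = (3 - k)/(2*2**k) = t_k.

s_k = 2^{- k} \left(k - 2\right)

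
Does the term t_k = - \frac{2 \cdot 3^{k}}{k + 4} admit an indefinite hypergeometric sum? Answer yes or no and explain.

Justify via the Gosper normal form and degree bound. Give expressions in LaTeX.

The ratio is 3*(k + 4)/(k + 5).
A = 3*k + 12, B = k + 5, C = 1.
Solve (3*k + 12)·f(k+1) − (k + 4)·f(k) = 1.
Bound: deg f ≤ -1.
d = -1 < 0 ⇒ no nonzero polynomial f; not summable.

No — negative degree bound, so no certificate f.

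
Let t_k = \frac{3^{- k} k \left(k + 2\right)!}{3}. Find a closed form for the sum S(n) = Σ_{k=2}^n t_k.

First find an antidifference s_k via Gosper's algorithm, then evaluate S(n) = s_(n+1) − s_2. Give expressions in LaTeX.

r(k) = (k + 1)*(k + 3)/(3*k) after simplifying.
Take A(k)=k/3 + 1, B(k)=1, C(k)=k.
Key eq: (k/3 + 1)·f(k+1) = (1)·f(k) + (k).
Degrees (1,0,1) ⇒ d ≤ 0.
A polynomial solution: f(k) = 3.
Then R = B(k−1)f/C = 3/k, so s_k = R(k)·t_k = factorial(k + 2)/3**k.
Δs = k*factorial(k + 2)/(3*3**k), as required.
Evaluate: s_(n+1) = 3**(-n - 1)*factorial(n + 3); subtract s_(2) = 8/3 ⇒ S(n) = -8/3 + factorial(n + 3)/(3*3**n).

S(n) = - \frac{8}{3} + \frac{3^{- n} \left(n + 3\right)!}{3}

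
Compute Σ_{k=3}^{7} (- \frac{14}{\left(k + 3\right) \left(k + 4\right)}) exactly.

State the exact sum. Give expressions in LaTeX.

Σ = -35/33

The ratio is (k + 3)/(k + 5).
A = k + 3, B = k + 5, C = 1.
Need (k + 3)·f(k+1) − (k + 4)·f(k) = 1.
deg f ≤ 1 (via 1,1,0).
Coefficient equations give f(k) = k/3.
So s_k = (B(k−1)f/C)·t_k = (k*(k + 4)/3)·t_k = -14*k/(3*k + 9).
s_(k+1) − s_k = -14/(k**2 + 7*k + 12) = t_k.
Telescoping: Σ = s_(8) − s_(3) = -112/33 − (-7/3) = -35/33.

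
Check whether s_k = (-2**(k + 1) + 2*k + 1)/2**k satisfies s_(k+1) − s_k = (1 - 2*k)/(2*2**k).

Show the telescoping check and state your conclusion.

valid (s_(k+1) − s_k reduces to t_k)

s_(k+1) = -2 + k/2**k + 3/(2*2**k)
s_(k+1) − s_k = (1 - 2*k)/(2*2**k)
(s_(k+1) − s_k) − t_k = 0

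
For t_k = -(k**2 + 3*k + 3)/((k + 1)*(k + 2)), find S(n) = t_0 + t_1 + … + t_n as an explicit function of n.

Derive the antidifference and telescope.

r(k) = (k + 1)*(3*k + (k + 1)**2 + 6)/((k + 3)*(k**2 + 3*k + 3)) after simplifying.
Gosper form: A/B · C(k+1)/C(k) with A=k + 1, B=k + 3, C=k**2 + 3*k + 3.
Set up (k + 1)·f(k+1) − (k + 2)·f(k) − (k**2 + 3*k + 3) = 0.
Degrees (1,1,2) ⇒ d ≤ 2.
Solve for f: f(k) = k*(k + 2) (degree 2 ≤ 2).
R(k) = B(k−1)·f(k)/C(k) = k*(k + 2)**2/(k**2 + 3*k + 3); s_k = R·t_k = k*(-k - 2)/(k + 1).
Check: Δs_k = (-k**2 - 3*k - 3)/(k**2 + 3*k + 2). ✓
Telescope: S(n) = s_(n+1) − s_(0) = (-n**2 - 4*n - 3)/(n + 2) − (0) = (-n**2 - 4*n - 3)/(n + 2).

S(n) = (-n**2 - 4*n - 3)/(n + 2)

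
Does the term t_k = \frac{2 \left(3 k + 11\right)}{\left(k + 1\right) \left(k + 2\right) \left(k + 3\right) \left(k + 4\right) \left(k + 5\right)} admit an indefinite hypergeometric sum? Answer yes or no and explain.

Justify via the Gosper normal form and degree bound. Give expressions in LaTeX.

Compute t_(k+1)/t_k: get (k + 1)*(3*k + 14)/((k + 6)*(3*k + 11)).
Normal form (A,B,C) = (k + 1, k + 6, k + 11/3).
f must satisfy (k + 1)·f(k+1) − (k + 5)·f(k) = k + 11/3.
Degrees (1,1,1) ⇒ d ≤ 4.
Solve for f: f(k) = k*(k + 3)*(k**2 + 7*k + 14)/24 (degree 4 ≤ 4).
Then R = B(k−1)f/C = k*(k + 3)*(k + 5)*(k**2 + 7*k + 14)/(8*(3*k + 11)), so s_k = R(k)·t_k = k*(k**2 + 7*k + 14)/(4*(k**3 + 7*k**2 + 14*k + 8)).
Check: Δs_k = 2*(3*k + 11)/(k**5 + 15*k**4 + 85*k**3 + 225*k**2 + 274*k + 120). ✓

Yes. s_k = \frac{k \left(k^{2} + 7 k + 14\right)}{4 \left(k^{3} + 7 k^{2} + 14 k + 8\right)}.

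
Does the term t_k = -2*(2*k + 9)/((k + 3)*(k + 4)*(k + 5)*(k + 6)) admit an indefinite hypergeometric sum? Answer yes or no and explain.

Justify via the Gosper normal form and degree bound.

Compute t_(k+1)/t_k: get (k + 3)*(2*k + 11)/((k + 7)*(2*k + 9)).
Normal form (A,B,C) = (k + 3, k + 7, k + 9/2).
Set up (k + 3)·f(k+1) − (k + 6)·f(k) − (k + 9/2) = 0.
From deg A=1, deg B=1, deg C=1: d=3.
Solve for f: f(k) = k*(k + 4)*(k + 8)/30 (degree 3 ≤ 3).
Get s_k = R·t_k = 2*k*(-k - 8)/(15*(k**2 + 8*k + 15)) with R(k) = B(k−1)f(k)/C(k) = k*(k + 4)*(k + 6)*(k + 8)/(15*(2*k + 9)).
Check: Δs_k = 2*(-2*k - 9)/(k**4 + 18*k**3 + 119*k**2 + 342*k + 360). ✓

Yes. s_k = 2*k*(-k - 8)/(15*(k**2 + 8*k + 15)).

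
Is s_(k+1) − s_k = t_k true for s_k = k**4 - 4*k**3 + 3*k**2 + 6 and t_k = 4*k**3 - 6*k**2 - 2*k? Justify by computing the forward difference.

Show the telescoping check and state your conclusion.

valid (s_(k+1) − s_k reduces to t_k)

s_(k+1) = k**4 - 3*k**2 - 2*k + 6
s_(k+1) − s_k = 2*k*(2*k**2 - 3*k - 1)
(s_(k+1) − s_k) − t_k = 0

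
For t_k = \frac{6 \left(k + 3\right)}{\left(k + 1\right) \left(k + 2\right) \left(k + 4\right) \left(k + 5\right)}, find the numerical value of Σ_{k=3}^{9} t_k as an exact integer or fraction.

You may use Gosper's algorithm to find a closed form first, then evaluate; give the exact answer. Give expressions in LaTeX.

Step 1: r(k) = (k + 1)*(k + 4)**2/((k + 3)**2*(k + 6)).
Take A(k)=k + 1, B(k)=k + 6, C(k)=k**2 + 6*k + 9.
Set up (k + 1)·f(k+1) − (k + 5)·f(k) − (k**2 + 6*k + 9) = 0.
deg f ≤ 4 (via 1,1,2).
Match coefficients ⇒ f(k) = k*(k + 2)*(k + 3)*(k + 5)/8.
So s_k = (B(k−1)f/C)·t_k = (k*(k + 2)*(k + 5)**2/(8*(k + 3)))·t_k = 3*k*(k + 5)/(4*(k**2 + 5*k + 4)).
s_(k+1) − s_k = 6*(k + 3)/(k**4 + 12*k**3 + 49*k**2 + 78*k + 40) = t_k.
Telescoping: Σ = s_(10) − s_(3) = 225/308 − (9/14) = 27/308.

Σ = 27/308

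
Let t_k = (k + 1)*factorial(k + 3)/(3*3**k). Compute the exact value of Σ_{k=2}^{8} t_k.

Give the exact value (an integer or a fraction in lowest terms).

Σ = 1970120/81

Ratio r(k) = (k + 2)*(k + 4)/(3*(k + 1)).
Factor: A=k/3 + 4/3; B=1; C=k + 1.
f must satisfy (k/3 + 4/3)·f(k+1) − (1)·f(k) = k + 1.
From deg A=1, deg B=0, deg C=1: d=0.
Solve for f: f(k) = 3 (degree 0 ≤ 0).
Then R = B(k−1)f/C = 3/(k + 1), so s_k = R(k)·t_k = factorial(k + 3)/3**k.
Check: Δs_k = (k + 1)*factorial(k + 3)/(3*3**k). ✓
Sum = s_(9) − s_(2); s_(9) = 1971200/81, s_(2) = 40/3 ⇒ 1970120/81.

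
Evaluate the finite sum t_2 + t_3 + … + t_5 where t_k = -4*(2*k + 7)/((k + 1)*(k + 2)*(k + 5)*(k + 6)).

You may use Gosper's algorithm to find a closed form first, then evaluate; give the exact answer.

Ratio r(k) = (k + 1)*(k + 5)*(2*k + 9)/((k + 3)*(k + 7)*(2*k + 7)).
Factor: A=k + 1; B=k + 7; C=k**3 + 21*k**2/2 + 73*k/2 + 42.
f must satisfy (k + 1)·f(k+1) − (k + 6)·f(k) = k**3 + 21*k**2/2 + 73*k/2 + 42.
d = 5 from the (1,1,3) case.
Solving with deg f ≤ 5: f(k) = k*(k + 2)*(k + 3)*(k + 4)*(k + 6)/10.
So s_k = (B(k−1)f/C)·t_k = (k*(k + 2)*(k + 6)**2/(5*(2*k + 7)))·t_k = 4*k*(-k - 6)/(5*(k**2 + 6*k + 5)).
Δs = 4*(-2*k - 7)/(k**4 + 14*k**3 + 65*k**2 + 112*k + 60), as required.
Sum = s_(6) − s_(2); s_(6) = -288/385, s_(2) = -64/105 ⇒ -32/231.

Σ = -32/231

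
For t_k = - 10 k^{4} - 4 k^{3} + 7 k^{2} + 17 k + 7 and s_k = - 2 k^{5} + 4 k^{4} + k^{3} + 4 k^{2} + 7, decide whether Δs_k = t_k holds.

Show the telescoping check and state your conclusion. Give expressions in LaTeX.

Valid — Δs_k = t_k.

s_(k+1) = -2*k**5 - 6*k**4 - 3*k**3 + 11*k**2 + 17*k + 14
s_(k+1) − s_k = -10*k**4 - 4*k**3 + 7*k**2 + 17*k + 7
(s_(k+1) − s_k) − t_k = 0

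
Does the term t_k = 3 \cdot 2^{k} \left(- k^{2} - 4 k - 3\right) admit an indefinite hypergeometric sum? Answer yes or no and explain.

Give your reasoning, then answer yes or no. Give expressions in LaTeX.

Yes. s_k = 3 \cdot 2^{k} \left(- k^{2} - 1\right).

Compute t_(k+1)/t_k: get 2*(k**2 + 6*k + 8)/(k**2 + 4*k + 3).
So A=2 and B=1, with C=k**2 + 4*k + 3.
Solve (2)·f(k+1) − (1)·f(k) = k**2 + 4*k + 3.
Degrees (0,0,2) ⇒ d ≤ 2.
A polynomial solution: f(k) = k**2 + 1.
Then R = B(k−1)f/C = (k**2 + 1)/((k + 1)*(k + 3)), so s_k = R(k)·t_k = 3*2**k*(-k**2 - 1).
Δs = 3*2**k*(-k**2 - 4*k - 3), as required.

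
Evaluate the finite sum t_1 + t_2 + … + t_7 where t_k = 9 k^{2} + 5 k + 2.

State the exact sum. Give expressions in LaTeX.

r(k) = (9*k**2 + 23*k + 16)/(9*k**2 + 5*k + 2) after simplifying.
So A=1 and B=1, with C=k**2 + 5*k/9 + 2/9.
Need (1)·f(k+1) − (1)·f(k) = k**2 + 5*k/9 + 2/9.
Bound: deg f ≤ 3.
A polynomial solution: f(k) = k*(3*k**2 - 2*k + 1)/9.
R(k) = B(k−1)·f(k)/C(k) = k*(3*k**2 - 2*k + 1)/(9*k**2 + 5*k + 2); s_k = R·t_k = k*(3*k**2 - 2*k + 1).
Δs = 9*k**2 + 5*k + 2, as required.
Evaluate s at k=8 and k=1: 1416 and 2; difference 1414.

Σ = 1414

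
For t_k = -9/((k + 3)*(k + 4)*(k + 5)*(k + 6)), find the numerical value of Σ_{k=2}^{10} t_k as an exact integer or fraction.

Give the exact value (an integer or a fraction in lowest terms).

Σ = -3/224

Ratio r(k) = (k + 3)/(k + 7).
Normal form (A,B,C) = (k + 3, k + 7, 1).
Key eq: (k + 3)·f(k+1) = (k + 6)·f(k) + (1).
Degrees (1,1,0) ⇒ d ≤ 3.
Match coefficients ⇒ f(k) = k*(k**2 + 12*k + 47)/180.
So s_k = (B(k−1)f/C)·t_k = (k*(k + 6)*(k**2 + 12*k + 47)/180)·t_k = k*(-k**2 - 12*k - 47)/(20*(k + 3)*(k + 4)*(k + 5)).
Verify: -9/(k**4 + 18*k**3 + 119*k**2 + 342*k + 360) matches t_k.
Telescoping: Σ = s_(11) − s_(2) = -11/224 − (-1/28) = -3/224.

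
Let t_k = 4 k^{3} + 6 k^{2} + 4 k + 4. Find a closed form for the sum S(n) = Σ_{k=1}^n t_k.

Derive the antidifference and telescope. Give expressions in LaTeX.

The ratio is (2*k**3 + 9*k**2 + 14*k + 9)/(2*k**3 + 3*k**2 + 2*k + 2).
Take A(k)=1, B(k)=1, C(k)=k**3 + 3*k**2/2 + k + 1.
Key eq: (1)·f(k+1) = (1)·f(k) + (k**3 + 3*k**2/2 + k + 1).
deg f ≤ 4 (via 0,0,3).
A polynomial solution: f(k) = k*(k**3 + 3)/4.
So s_k = (B(k−1)f/C)·t_k = (k*(k**3 + 3)/(2*(2*k**3 + 3*k**2 + 2*k + 2)))·t_k = k*(k**3 + 3).
Δs = 4*k**3 + 6*k**2 + 4*k + 4, as required.
Evaluate: s_(n+1) = n**4 + 4*n**3 + 6*n**2 + 7*n + 4; subtract s_(1) = 4 ⇒ S(n) = n*(n**3 + 4*n**2 + 6*n + 7).

S(n) = n \left(n^{3} + 4 n^{2} + 6 n + 7\right)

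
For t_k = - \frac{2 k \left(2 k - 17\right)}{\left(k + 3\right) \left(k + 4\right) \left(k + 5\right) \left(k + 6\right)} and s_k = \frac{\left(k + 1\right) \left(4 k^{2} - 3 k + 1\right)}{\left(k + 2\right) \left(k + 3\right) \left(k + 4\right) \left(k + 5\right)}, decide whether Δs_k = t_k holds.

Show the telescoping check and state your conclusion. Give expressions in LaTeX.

s_(k+1) = -(k + 2)*(3*k - 4*(k + 1)**2 + 2)/((k + 3)*(k + 4)*(k + 5)*(k + 6))
s_(k+1) − s_k = (-4*k**3 + 34*k**2 + 39*k + 2)/(k**5 + 20*k**4 + 155*k**3 + 580*k**2 + 1044*k + 720)
(s_(k+1) − s_k) − t_k = (8*k**2 - 29*k + 2)/(k**5 + 20*k**4 + 155*k**3 + 580*k**2 + 1044*k + 720)

Invalid: residual \frac{8 k^{2} - 29 k + 2}{k^{5} + 20 k^{4} + 155 k^{3} + 580 k^{2} + 1044 k + 720} ≠ 0.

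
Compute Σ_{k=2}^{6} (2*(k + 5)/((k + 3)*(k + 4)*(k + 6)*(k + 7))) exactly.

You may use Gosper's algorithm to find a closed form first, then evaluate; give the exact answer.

Compute t_(k+1)/t_k: get (k + 3)*(k + 6)**2/((k + 5)**2*(k + 8)).
Normal form (A,B,C) = (k + 3, k + 8, k**2 + 10*k + 25).
Set up (k + 3)·f(k+1) − (k + 7)·f(k) − (k**2 + 10*k + 25) = 0.
From deg A=1, deg B=1, deg C=2: d=4.
Solve for f: f(k) = k*(k + 4)*(k + 5)*(k + 9)/36 (degree 4 ≤ 4).
So s_k = (B(k−1)f/C)·t_k = (k*(k + 4)*(k + 7)*(k + 9)/(36*(k + 5)))·t_k = k*(k + 9)/(18*(k**2 + 9*k + 18)).
s_(k+1) − s_k = 2*(k + 5)/(k**4 + 20*k**3 + 145*k**2 + 450*k + 504) = t_k.
Telescoping: Σ = s_(7) − s_(2) = 28/585 − (11/360) = 9/520.

Σ = 9/520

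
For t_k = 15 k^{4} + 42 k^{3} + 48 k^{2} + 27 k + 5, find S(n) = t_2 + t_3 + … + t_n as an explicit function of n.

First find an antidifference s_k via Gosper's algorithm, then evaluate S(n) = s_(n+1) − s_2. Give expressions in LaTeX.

Step 1: r(k) = (15*k**4 + 102*k**3 + 264*k**2 + 309*k + 137)/(15*k**4 + 42*k**3 + 48*k**2 + 27*k + 5).
A = 1, B = 1, C = k**4 + 14*k**3/5 + 16*k**2/5 + 9*k/5 + 1/3.
Set up (1)·f(k+1) − (1)·f(k) − (k**4 + 14*k**3/5 + 16*k**2/5 + 9*k/5 + 1/3) = 0.
From deg A=0, deg B=0, deg C=4: d=5.
Match coefficients ⇒ f(k) = k*(3*k**4 + 3*k**3 - 1)/15.
Certificate R = B(k−1)f/C = k*(3*k**4 + 3*k**3 - 1)/(15*k**4 + 42*k**3 + 48*k**2 + 27*k + 5) gives s_k = 3*k**5 + 3*k**4 - k.
Δs = 15*k**4 + 42*k**3 + 48*k**2 + 27*k + 5, as required.
Evaluate: s_(n+1) = 3*n**5 + 18*n**4 + 42*n**3 + 48*n**2 + 26*n + 5; subtract s_(2) = 142 ⇒ S(n) = 3*n**5 + 18*n**4 + 42*n**3 + 48*n**2 + 26*n - 137.

S(n) = 3 n^{5} + 18 n^{4} + 42 n^{3} + 48 n^{2} + 26 n - 137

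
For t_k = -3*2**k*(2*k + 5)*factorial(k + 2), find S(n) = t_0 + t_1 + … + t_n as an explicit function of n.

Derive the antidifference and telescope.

The ratio is 2*(k + 3)*(2*k + 7)/(2*k + 5).
A = 2*k + 6, B = 1, C = k + 5/2.
Set up (2*k + 6)·f(k+1) − (1)·f(k) − (k + 5/2) = 0.
Bound: deg f ≤ 0.
A polynomial solution: f(k) = 1/2.
Certificate R = B(k−1)f/C = 1/(2*k + 5) gives s_k = -3*2**k*factorial(k + 2).
Verify: -3*2**k*(2*k + 5)*factorial(k + 2) matches t_k.
Σ_(k=0)^n t_k = s_(n+1) − s_(0) = (-6*2**n*factorial(n + 3)) − (-6), i.e. -6*2**n*factorial(n + 3) + 6.

S(n) = -6*2**n*factorial(n + 3) + 6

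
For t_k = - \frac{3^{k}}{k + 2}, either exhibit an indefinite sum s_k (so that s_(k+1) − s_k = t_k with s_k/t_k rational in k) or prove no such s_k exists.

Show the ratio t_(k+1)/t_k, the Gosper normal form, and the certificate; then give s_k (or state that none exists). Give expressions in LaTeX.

The ratio is 3*(k + 2)/(k + 3).
So A=3*k + 6 and B=k + 3, with C=1.
Solve (3*k + 6)·f(k+1) − (k + 2)·f(k) = 1.
deg f ≤ -1 (via 1,1,0).
Negative degree bound (-1): no f exists, t_k not Gosper-summable.

no hypergeometric antidifference exists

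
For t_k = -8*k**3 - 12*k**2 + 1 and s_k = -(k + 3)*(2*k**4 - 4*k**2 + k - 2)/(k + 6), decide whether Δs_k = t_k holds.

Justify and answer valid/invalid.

s_(k+1) = -(k + 4)*(k + 2*(k + 1)**4 - 4*(k + 1)**2 - 1)/(k + 7)
s_(k+1) − s_k = (-8*k**5 - 98*k**4 - 312*k**3 - 275*k**2 + 7*k + 30)/(k**2 + 13*k + 42)
(s_(k+1) − s_k) − t_k = 6*(3*k**4 + 30*k**3 + 38*k**2 - k - 2)/(k**2 + 13*k + 42)

Invalid: residual 6*(3*k**4 + 30*k**3 + 38*k**2 - k - 2)/(k**2 + 13*k + 42) ≠ 0.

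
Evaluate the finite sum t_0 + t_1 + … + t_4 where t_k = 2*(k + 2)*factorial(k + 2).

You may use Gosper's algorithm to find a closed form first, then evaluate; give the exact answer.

Compute t_(k+1)/t_k: get (k + 3)**2/(k + 2).
A = k + 3, B = 1, C = k + 2.
Key eq: (k + 3)·f(k+1) = (1)·f(k) + (k + 2).
From deg A=1, deg B=0, deg C=1: d=0.
A polynomial solution: f(k) = 1.
R(k) = B(k−1)·f(k)/C(k) = 1/(k + 2); s_k = R·t_k = 2*factorial(k + 2).
s_(k+1) − s_k = 2*(k + 2)*factorial(k + 2) = t_k.
Evaluate s at k=5 and k=0: 10080 and 4; difference 10076.

Σ = 10076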